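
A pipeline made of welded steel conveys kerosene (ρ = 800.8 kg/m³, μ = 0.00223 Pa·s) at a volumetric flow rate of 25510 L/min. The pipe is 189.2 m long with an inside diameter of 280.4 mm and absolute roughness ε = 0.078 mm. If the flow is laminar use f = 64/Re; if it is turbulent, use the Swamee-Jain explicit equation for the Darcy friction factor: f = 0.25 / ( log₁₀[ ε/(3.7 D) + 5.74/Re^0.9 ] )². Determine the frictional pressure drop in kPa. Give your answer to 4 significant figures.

Q = 25510 L/min = 25510/60000 = 0.4252 m³/s.
Cross-sectional area A = πD²/4 = π(0.2804)²/4 = 0.06175 m²; mean velocity V = Q/A = 0.4252/0.06175 = 6.885 m/s.
Reynolds number Re = ρVD/μ = 800.8 · 6.885 · 0.2804 / 0.00223 = 6.933e+05.
Re > 4000 → turbulent. Relative roughness ε/D = 7.8e-05/0.2804 = 0.000278. Swamee-Jain: f = 0.25/(log₁₀[0.000278/3.7 + 5.74/6.933e+05^0.9])² = 0.25/(log₁₀[7.52e-05 + 3.18e-05])² = 0.25/(-3.971)² = 0.01586.
Darcy-Weisbach: ΔP = f(L/D)(ρV²/2) = 0.01586·(189.2/0.2804)·(800.8·6.885²/2) = 0.01586·674.8·1.898e+04 = 2.031e+05 Pa.
ΔP = 2.031e+05 Pa = 203.1 kPa.

ΔP ≈ 203.1 kPa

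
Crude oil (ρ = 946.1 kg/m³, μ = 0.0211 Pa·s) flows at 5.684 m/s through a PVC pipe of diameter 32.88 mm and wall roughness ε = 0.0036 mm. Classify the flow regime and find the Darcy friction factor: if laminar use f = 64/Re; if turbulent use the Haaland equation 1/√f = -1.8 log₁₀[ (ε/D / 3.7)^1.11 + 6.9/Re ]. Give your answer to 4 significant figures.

Re = ρVD/μ = 946.1·5.684·0.03288/0.0211 = 8380.
Re > 4000 → turbulent. ε/D = 3.6e-06/0.03288 = 0.000109; Haaland: 1/√f = -1.8 log₁₀[9.4e-06 + 0.000823] = 5.543, so f = 0.03255.

f ≈ 0.03255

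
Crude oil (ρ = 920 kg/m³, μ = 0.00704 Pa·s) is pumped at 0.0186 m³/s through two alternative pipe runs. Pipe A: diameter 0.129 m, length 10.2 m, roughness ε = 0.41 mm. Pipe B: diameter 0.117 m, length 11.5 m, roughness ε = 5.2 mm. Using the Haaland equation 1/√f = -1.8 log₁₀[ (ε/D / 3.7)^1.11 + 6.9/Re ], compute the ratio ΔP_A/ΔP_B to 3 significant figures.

Pipe A: V = Q/A = 0.0186/0.01307 = 1.423 m/s; Re = 2.399e+04; ε/D = 0.00318; Haaland → f = 0.0308; ΔP_A = f(L/D)(ρV²/2) = 2269 Pa.
Pipe B: V = Q/A = 0.0186/0.01075 = 1.73 m/s; Re = 2.645e+04; ε/D = 0.0444; Haaland → f = 0.0689; ΔP_B = f(L/D)(ρV²/2) = 9323 Pa.
ΔP_A/ΔP_B = 2269/9323 = 0.243.

ΔP_A/ΔP_B ≈ 0.243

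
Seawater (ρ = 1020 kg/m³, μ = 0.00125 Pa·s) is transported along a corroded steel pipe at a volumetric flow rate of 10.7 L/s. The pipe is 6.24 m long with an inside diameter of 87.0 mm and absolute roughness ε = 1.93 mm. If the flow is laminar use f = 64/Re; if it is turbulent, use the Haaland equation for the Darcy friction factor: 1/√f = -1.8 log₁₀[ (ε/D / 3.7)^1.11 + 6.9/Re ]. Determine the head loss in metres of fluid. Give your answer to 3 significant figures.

Q = 10.7 L/s = 10.7/1000 = 0.0107 m³/s.
Cross-sectional area A = πD²/4 = π(0.087)²/4 = 0.005945 m²; mean velocity V = Q/A = 0.0107/0.005945 = 1.8 m/s.
Reynolds number Re = ρVD/μ = 1020 · 1.8 · 0.087 / 0.00125 = 1.278e+05.
Re > 4000 → turbulent. Relative roughness ε/D = 0.00193/0.087 = 0.0222. Haaland: 1/√f = -1.8 log₁₀[(0.0222/3.7)^1.11 + 6.9/1.278e+05] = -1.8 log₁₀[0.00342 + 5.4e-05] = 4.428, so f = 0.05101.
Darcy-Weisbach: ΔP = f(L/D)(ρV²/2) = 0.05101·(6.24/0.087)·(1020·1.8²/2) = 0.05101·71.72·1652 = 6045 Pa.
Head loss h_f = ΔP/(ρg) = 6045/(1020·9.81) = 0.604 m.

h_f ≈ 0.604 m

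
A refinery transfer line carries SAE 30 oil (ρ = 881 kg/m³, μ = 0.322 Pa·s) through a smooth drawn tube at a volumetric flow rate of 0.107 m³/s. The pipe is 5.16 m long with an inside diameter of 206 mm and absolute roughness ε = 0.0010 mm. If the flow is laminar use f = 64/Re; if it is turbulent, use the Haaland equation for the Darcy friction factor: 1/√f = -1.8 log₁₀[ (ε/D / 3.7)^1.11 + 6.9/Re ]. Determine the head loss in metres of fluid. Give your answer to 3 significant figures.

h_f ≈ 0.465 m

Cross-sectional area A = πD²/4 = π(0.206)²/4 = 0.03333 m²; mean velocity V = Q/A = 0.107/0.03333 = 3.21 m/s.
Reynolds number Re = ρVD/μ = 881 · 3.21 · 0.206 / 0.322 = 1809.
Re < 2300 → laminar flow, so f = 64/Re = 64/1809 = 0.03537 (the turbulent correlation is not needed).
Darcy-Weisbach: ΔP = f(L/D)(ρV²/2) = 0.03537·(5.16/0.206)·(881·3.21²/2) = 0.03537·25.05·4540 = 4022 Pa.
Head loss h_f = ΔP/(ρg) = 4022/(881·9.81) = 0.465 m.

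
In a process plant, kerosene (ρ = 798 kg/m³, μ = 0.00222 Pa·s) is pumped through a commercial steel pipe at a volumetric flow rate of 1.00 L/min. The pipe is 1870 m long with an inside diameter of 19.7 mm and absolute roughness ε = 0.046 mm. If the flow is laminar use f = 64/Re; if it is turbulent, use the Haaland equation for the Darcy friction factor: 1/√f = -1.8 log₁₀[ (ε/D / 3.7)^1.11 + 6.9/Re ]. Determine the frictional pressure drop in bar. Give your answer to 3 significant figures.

Q = 1.00 L/min = 1.00/60000 = 1.667e-05 m³/s.
Cross-sectional area A = πD²/4 = π(0.0197)²/4 = 0.0003048 m²; mean velocity V = Q/A = 1.667e-05/0.0003048 = 0.05468 m/s.
Reynolds number Re = ρVD/μ = 798 · 0.05468 · 0.0197 / 0.00222 = 387.2.
Re < 2300 → laminar flow, so f = 64/Re = 64/387.2 = 0.1653 (the turbulent correlation is not needed).
Darcy-Weisbach: ΔP = f(L/D)(ρV²/2) = 0.1653·(1870/0.0197)·(798·0.05468²/2) = 0.1653·9.492e+04·1.193 = 1.872e+04 Pa.
ΔP = 1.872e+04 Pa = 0.187 bar.

ΔP ≈ 0.187 bar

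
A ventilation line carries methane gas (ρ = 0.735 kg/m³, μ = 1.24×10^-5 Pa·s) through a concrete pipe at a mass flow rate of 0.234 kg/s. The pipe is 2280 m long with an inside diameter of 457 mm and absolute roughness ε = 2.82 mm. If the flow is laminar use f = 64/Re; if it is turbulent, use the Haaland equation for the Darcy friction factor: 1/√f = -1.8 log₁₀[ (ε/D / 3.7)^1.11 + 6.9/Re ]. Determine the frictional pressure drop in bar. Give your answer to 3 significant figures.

ΔP ≈ 0.00234 bar

A = πD²/4 = π(0.457)²/4 = 0.164 m²; mean velocity V = ṁ/(ρA) = 0.234/(0.735 · 0.164) = 1.941 m/s.
Reynolds number Re = ρVD/μ = 0.735 · 1.941 · 0.457 / 1.24e-05 = 5.258e+04.
Re > 4000 → turbulent. Relative roughness ε/D = 0.00282/0.457 = 0.00617. Haaland: 1/√f = -1.8 log₁₀[(0.00617/3.7)^1.11 + 6.9/5.258e+04] = -1.8 log₁₀[0.000825 + 0.000131] = 5.435, so f = 0.03386.
Darcy-Weisbach: ΔP = f(L/D)(ρV²/2) = 0.03386·(2280/0.457)·(0.735·1.941²/2) = 0.03386·4989·1.384 = 233.8 Pa.
ΔP = 233.8 Pa = 0.00234 bar.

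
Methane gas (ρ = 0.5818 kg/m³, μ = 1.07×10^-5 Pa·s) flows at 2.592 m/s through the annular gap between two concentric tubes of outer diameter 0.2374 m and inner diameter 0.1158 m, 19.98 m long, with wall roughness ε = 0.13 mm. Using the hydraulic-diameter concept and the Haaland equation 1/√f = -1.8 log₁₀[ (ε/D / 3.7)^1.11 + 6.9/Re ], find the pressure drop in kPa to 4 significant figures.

Hydraulic diameter D_h = 4A/P = D_o - D_i = 0.2374 - 0.1158 = 0.1216 m.
Re = ρVD_h/μ = 0.5818·2.592·0.1216/1.07e-05 = 1.714e+04.
ε/D_h = 0.00013/0.1216 = 0.00107; Haaland gives 1/√f = -1.8 log₁₀[0.000118+0.000403] = 5.91, so f = 0.02863.
ΔP = f(L/D_h)(ρV²/2) = 0.02863·19.98/0.1216·1.954 = 9.193 Pa.
ΔP = 0.009193 kPa.

ΔP ≈ 0.009193 kPa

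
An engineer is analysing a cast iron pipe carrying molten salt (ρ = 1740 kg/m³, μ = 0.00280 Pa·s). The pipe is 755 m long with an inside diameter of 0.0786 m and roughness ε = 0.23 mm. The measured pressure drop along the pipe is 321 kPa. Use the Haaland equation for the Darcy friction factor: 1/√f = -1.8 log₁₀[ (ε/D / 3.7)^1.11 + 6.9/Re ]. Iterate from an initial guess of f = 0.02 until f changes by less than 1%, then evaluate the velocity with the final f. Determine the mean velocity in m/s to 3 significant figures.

Rearranging Darcy-Weisbach: V = √(2·ΔP·D/(f·L·ρ)). With ε/D = 0.00023/0.0786 = 0.00293, iterate starting from f = 0.02:
  f = 0.02 → V = √(2·3.21e+05·0.0786/(0.02·755·1740)) = 1.386 m/s; Re = ρVD/μ = 6.769e+04; f → 0.02775
  f = 0.02775 → V = 1.177 m/s; Re = 5.747e+04; f → 0.02803
Converged (Δf/f < 1%). With the final f = 0.02803: V = √(2·3.21e+05·0.0786/(0.02803·755·1740)) = 1.171 m/s.

V ≈ 1.17 m/s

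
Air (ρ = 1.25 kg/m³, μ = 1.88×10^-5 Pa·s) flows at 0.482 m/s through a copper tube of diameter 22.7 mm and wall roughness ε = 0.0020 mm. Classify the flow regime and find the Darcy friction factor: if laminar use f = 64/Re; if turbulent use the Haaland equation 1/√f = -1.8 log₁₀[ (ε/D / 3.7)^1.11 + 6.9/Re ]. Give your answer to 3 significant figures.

f ≈ 0.0880

Re = ρVD/μ = 1.25·0.482·0.0227/1.88e-05 = 727.5.
Re < 2300 → laminar, so f = 64/Re = 0.08797 (roughness is irrelevant in laminar flow).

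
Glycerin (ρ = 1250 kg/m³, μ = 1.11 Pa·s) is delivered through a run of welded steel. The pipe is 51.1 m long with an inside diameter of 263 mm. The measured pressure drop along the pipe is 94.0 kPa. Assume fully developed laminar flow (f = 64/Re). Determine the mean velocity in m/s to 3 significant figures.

For laminar flow, f = 64/Re with Re = ρVD/μ, so Darcy-Weisbach reduces to ΔP = 32μLV/D². Solving for V: V = ΔP·D²/(32μL) = 9.4e+04·(0.263)²/(32·1.11·51.1) = 3.582 m/s.
Check: Re = ρVD/μ = 1250·3.582·0.263/1.11 = 1061 < 2300, so the laminar assumption holds.

V ≈ 3.58 m/s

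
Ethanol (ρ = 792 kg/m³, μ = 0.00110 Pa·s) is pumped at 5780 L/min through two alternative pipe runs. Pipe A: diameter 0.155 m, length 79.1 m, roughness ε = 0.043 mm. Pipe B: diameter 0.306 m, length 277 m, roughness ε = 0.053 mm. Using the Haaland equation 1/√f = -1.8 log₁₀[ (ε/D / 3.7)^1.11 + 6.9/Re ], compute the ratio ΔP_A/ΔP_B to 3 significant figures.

Pipe A: V = Q/A = 0.09633/0.01887 = 5.105 m/s; Re = 5.698e+05; ε/D = 0.000277; Haaland → f = 0.01584; ΔP_A = f(L/D)(ρV²/2) = 8.341e+04 Pa.
Pipe B: V = Q/A = 0.09633/0.07354 = 1.31 m/s; Re = 2.886e+05; ε/D = 0.000173; Haaland → f = 0.01592; ΔP_B = f(L/D)(ρV²/2) = 9793 Pa.
ΔP_A/ΔP_B = 8.341e+04/9793 = 8.52.

ΔP_A/ΔP_B ≈ 8.52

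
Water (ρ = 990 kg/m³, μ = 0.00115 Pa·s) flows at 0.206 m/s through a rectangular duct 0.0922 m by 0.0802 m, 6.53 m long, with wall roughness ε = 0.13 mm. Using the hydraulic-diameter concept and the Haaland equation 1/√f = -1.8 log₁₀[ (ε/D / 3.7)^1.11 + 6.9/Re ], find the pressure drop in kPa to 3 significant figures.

ΔP ≈ 0.0481 kPa

Hydraulic diameter D_h = 4A/P = 4·(0.0922·0.0802)/(2·(0.0922+0.0802)) = 0.02958/0.3448 = 0.08578 m.
Re = ρVD_h/μ = 990·0.206·0.08578/0.00115 = 1.521e+04.
ε/D_h = 0.00013/0.08578 = 0.00152; Haaland gives 1/√f = -1.8 log₁₀[0.000174+0.000454] = 5.765, so f = 0.03009.
ΔP = f(L/D_h)(ρV²/2) = 0.03009·6.53/0.08578·21.01 = 48.12 Pa.
ΔP = 0.0481 kPa.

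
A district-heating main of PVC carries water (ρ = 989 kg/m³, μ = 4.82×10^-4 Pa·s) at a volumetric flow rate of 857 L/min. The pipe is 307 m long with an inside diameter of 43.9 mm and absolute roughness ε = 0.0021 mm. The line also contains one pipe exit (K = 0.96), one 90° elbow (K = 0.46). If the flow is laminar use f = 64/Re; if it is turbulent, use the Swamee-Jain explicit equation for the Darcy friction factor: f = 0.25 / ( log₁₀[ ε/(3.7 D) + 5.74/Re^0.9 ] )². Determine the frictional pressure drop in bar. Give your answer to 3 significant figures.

ΔP ≈ 40.3 bar

Q = 857 L/min = 857/60000 = 0.01428 m³/s.
Cross-sectional area A = πD²/4 = π(0.0439)²/4 = 0.001514 m²; mean velocity V = Q/A = 0.01428/0.001514 = 9.436 m/s.
Reynolds number Re = ρVD/μ = 989 · 9.436 · 0.0439 / 0.000482 = 8.5e+05.
Re > 4000 → turbulent. Relative roughness ε/D = 2.1e-06/0.0439 = 4.78e-05. Swamee-Jain: f = 0.25/(log₁₀[4.78e-05/3.7 + 5.74/8.5e+05^0.9])² = 0.25/(log₁₀[1.29e-05 + 2.65e-05])² = 0.25/(-4.405)² = 0.01289.
Total minor-loss coefficient ΣK = 1·0.96 + 1·0.46 = 1.42.
ΔP = [f·L/D + ΣK]·(ρV²/2) = [0.01289·307/0.0439 + 1.42]·(989·9.436²/2) = [90.11 + 1.42]·4.403e+04 = 4.03e+06 Pa.
ΔP = 4.03e+06 Pa = 40.3 bar.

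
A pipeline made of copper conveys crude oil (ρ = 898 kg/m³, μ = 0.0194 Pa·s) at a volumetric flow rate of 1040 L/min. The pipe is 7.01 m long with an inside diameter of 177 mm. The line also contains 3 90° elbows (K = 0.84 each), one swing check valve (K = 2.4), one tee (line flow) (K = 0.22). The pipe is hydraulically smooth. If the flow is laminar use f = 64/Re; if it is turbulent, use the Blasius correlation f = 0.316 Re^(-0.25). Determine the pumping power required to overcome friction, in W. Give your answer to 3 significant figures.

Q = 1040 L/min = 1040/60000 = 0.01733 m³/s.
Cross-sectional area A = πD²/4 = π(0.177)²/4 = 0.02461 m²; mean velocity V = Q/A = 0.01733/0.02461 = 0.7044 m/s.
Reynolds number Re = ρVD/μ = 898 · 0.7044 · 0.177 / 0.0194 = 5772.
Re > 4000 → turbulent. Smooth-pipe (Blasius): f = 0.316 Re^(-0.25) = 0.316/(5772)^0.25 = 0.03625.
Total minor-loss coefficient ΣK = 3·0.84 + 1·2.4 + 1·0.22 = 5.14.
ΔP = [f·L/D + ΣK]·(ρV²/2) = [0.03625·7.01/0.177 + 5.14]·(898·0.7044²/2) = [1.436 + 5.14]·222.8 = 1465 Pa.
Pumping power P = QΔP = 0.01733·1465 = 25.40 W = 25.4 W.

P ≈ 25.4 W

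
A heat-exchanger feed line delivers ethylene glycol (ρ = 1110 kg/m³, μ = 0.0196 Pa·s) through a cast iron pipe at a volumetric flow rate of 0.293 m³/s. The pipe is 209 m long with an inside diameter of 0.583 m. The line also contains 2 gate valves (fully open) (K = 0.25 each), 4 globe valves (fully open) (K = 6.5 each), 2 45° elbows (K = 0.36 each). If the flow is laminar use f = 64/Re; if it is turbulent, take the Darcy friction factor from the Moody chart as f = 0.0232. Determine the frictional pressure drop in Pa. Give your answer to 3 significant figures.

Cross-sectional area A = πD²/4 = π(0.583)²/4 = 0.2669 m²; mean velocity V = Q/A = 0.293/0.2669 = 1.098 m/s.
Reynolds number Re = ρVD/μ = 1110 · 1.098 · 0.583 / 0.0196 = 3.624e+04.
Re > 4000 → turbulent; use the Moody-chart value f = 0.0232.
Total minor-loss coefficient ΣK = 2·0.25 + 4·6.5 + 2·0.36 = 27.2.
ΔP = [f·L/D + ΣK]·(ρV²/2) = [0.0232·209/0.583 + 27.2]·(1110·1.098²/2) = [8.317 + 27.2]·668.6 = 2.376e+04 Pa.

ΔP ≈ 23800 Pa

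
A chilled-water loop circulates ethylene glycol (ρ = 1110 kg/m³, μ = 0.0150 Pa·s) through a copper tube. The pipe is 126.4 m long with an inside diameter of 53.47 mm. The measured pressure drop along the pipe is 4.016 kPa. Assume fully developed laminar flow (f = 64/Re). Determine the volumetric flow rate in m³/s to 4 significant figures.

Q ≈ 4.249×10^-4 m³/s

For laminar flow, f = 64/Re with Re = ρVD/μ, so Darcy-Weisbach reduces to ΔP = 32μLV/D². Solving for V: V = ΔP·D²/(32μL) = 4016·(0.05347)²/(32·0.015·126.4) = 0.1892 m/s.
Check: Re = ρVD/μ = 1110·0.1892·0.05347/0.015 = 748.8 < 2300, so the laminar assumption holds.
Q = V·A = 0.1892·(π/4·0.05347²) = 0.0004249 m³/s = 4.249×10^-4 m³/s.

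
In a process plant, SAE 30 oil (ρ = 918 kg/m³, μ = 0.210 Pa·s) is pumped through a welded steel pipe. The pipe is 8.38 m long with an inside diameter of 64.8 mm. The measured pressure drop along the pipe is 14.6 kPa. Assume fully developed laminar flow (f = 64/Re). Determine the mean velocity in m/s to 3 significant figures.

V ≈ 1.09 m/s

For laminar flow, f = 64/Re with Re = ρVD/μ, so Darcy-Weisbach reduces to ΔP = 32μLV/D². Solving for V: V = ΔP·D²/(32μL) = 1.46e+04·(0.0648)²/(32·0.21·8.38) = 1.089 m/s.
Check: Re = ρVD/μ = 918·1.089·0.0648/0.21 = 308.4 < 2300, so the laminar assumption holds.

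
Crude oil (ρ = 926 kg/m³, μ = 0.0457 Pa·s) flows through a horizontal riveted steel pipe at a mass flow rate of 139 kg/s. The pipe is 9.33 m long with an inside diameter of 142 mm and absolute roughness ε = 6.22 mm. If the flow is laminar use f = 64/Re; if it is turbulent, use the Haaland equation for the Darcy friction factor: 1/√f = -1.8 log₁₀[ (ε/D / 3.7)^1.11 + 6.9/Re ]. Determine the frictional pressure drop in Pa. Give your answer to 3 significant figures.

A = πD²/4 = π(0.142)²/4 = 0.01584 m²; mean velocity V = ṁ/(ρA) = 139/(926 · 0.01584) = 9.478 m/s.
Reynolds number Re = ρVD/μ = 926 · 9.478 · 0.142 / 0.0457 = 2.727e+04.
Re > 4000 → turbulent. Relative roughness ε/D = 0.00622/0.142 = 0.0438. Haaland: 1/√f = -1.8 log₁₀[(0.0438/3.7)^1.11 + 6.9/2.727e+04] = -1.8 log₁₀[0.00727 + 0.000253] = 3.823, so f = 0.06843.
Darcy-Weisbach: ΔP = f(L/D)(ρV²/2) = 0.06843·(9.33/0.142)·(926·9.478²/2) = 0.06843·65.7·4.16e+04 = 1.87e+05 Pa.

ΔP ≈ 187000 Pa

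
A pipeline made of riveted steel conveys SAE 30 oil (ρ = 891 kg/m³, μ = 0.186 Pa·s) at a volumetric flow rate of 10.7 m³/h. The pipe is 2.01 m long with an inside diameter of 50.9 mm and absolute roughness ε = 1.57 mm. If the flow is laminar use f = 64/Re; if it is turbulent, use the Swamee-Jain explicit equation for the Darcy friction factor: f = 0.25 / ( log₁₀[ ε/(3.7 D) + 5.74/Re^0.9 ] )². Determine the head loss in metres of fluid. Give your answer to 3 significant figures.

Q = 10.7 m³/h = 10.7/3600 = 0.002972 m³/s.
Cross-sectional area A = πD²/4 = π(0.0509)²/4 = 0.002035 m²; mean velocity V = Q/A = 0.002972/0.002035 = 1.461 m/s.
Reynolds number Re = ρVD/μ = 891 · 1.461 · 0.0509 / 0.186 = 356.2.
Re < 2300 → laminar flow, so f = 64/Re = 64/356.2 = 0.1797 (the turbulent correlation is not needed).
Darcy-Weisbach: ΔP = f(L/D)(ρV²/2) = 0.1797·(2.01/0.0509)·(891·1.461²/2) = 0.1797·39.49·950.5 = 6745 Pa.
Head loss h_f = ΔP/(ρg) = 6745/(891·9.81) = 0.772 m.

h_f ≈ 0.772 m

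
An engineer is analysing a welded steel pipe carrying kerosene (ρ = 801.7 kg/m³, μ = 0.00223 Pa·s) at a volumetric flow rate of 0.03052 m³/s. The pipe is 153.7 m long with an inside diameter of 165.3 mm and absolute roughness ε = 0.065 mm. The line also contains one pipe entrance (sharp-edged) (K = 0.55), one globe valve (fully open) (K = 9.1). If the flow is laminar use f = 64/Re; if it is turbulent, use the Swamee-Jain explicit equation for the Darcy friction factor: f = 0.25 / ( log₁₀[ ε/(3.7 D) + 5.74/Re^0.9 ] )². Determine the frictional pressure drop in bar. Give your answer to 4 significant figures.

ΔP ≈ 0.2322 bar

Cross-sectional area A = πD²/4 = π(0.1653)²/4 = 0.02146 m²; mean velocity V = Q/A = 0.03052/0.02146 = 1.422 m/s.
Reynolds number Re = ρVD/μ = 801.7 · 1.422 · 0.1653 / 0.00223 = 8.451e+04.
Re > 4000 → turbulent. Relative roughness ε/D = 6.5e-05/0.1653 = 0.000393. Swamee-Jain: f = 0.25/(log₁₀[0.000393/3.7 + 5.74/8.451e+04^0.9])² = 0.25/(log₁₀[0.000106 + 0.000211])² = 0.25/(-3.498)² = 0.02043.
Total minor-loss coefficient ΣK = 1·0.55 + 1·9.1 = 9.65.
ΔP = [f·L/D + ΣK]·(ρV²/2) = [0.02043·153.7/0.1653 + 9.65]·(801.7·1.422²/2) = [18.99 + 9.65]·810.7 = 2.322e+04 Pa.
ΔP = 2.322e+04 Pa = 0.2322 bar.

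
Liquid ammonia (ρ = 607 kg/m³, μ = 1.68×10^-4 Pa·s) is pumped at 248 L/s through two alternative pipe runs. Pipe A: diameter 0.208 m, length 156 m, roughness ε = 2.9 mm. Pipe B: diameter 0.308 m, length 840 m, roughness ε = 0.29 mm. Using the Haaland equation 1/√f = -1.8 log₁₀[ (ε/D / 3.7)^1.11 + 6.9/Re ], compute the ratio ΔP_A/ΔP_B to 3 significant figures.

Pipe A: V = Q/A = 0.248/0.03398 = 7.299 m/s; Re = 5.485e+06; ε/D = 0.0139; Haaland → f = 0.04265; ΔP_A = f(L/D)(ρV²/2) = 5.171e+05 Pa.
Pipe B: V = Q/A = 0.248/0.07451 = 3.329 m/s; Re = 3.704e+06; ε/D = 0.000942; Haaland → f = 0.01947; ΔP_B = f(L/D)(ρV²/2) = 1.785e+05 Pa.
ΔP_A/ΔP_B = 5.171e+05/1.785e+05 = 2.90.

ΔP_A/ΔP_B ≈ 2.90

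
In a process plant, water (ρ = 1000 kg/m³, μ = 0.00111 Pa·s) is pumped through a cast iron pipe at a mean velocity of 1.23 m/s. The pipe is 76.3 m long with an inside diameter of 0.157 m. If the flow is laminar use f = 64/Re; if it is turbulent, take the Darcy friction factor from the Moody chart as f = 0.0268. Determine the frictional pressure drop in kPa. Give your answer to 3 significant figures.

ΔP ≈ 9.85 kPa

Reynolds number Re = ρVD/μ = 1000 · 1.23 · 0.157 / 0.00111 = 1.74e+05.
Re > 4000 → turbulent; use the Moody-chart value f = 0.0268.
Darcy-Weisbach: ΔP = f(L/D)(ρV²/2) = 0.0268·(76.3/0.157)·(1000·1.23²/2) = 0.0268·486·756.5 = 9852 Pa.
ΔP = 9852 Pa = 9.85 kPa.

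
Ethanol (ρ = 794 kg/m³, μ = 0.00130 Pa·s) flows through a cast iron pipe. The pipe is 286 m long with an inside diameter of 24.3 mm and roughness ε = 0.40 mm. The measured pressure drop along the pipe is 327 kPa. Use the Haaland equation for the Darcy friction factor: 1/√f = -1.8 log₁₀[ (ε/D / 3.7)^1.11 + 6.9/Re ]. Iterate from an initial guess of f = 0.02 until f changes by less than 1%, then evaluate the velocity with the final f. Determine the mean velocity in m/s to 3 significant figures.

V ≈ 1.21 m/s

Rearranging Darcy-Weisbach: V = √(2·ΔP·D/(f·L·ρ)). With ε/D = 0.0004/0.0243 = 0.0165, iterate starting from f = 0.02:
  f = 0.02 → V = √(2·3.27e+05·0.0243/(0.02·286·794)) = 1.871 m/s; Re = ρVD/μ = 2.776e+04; f → 0.04678
  f = 0.04678 → V = 1.223 m/s; Re = 1.815e+04; f → 0.04755
  f = 0.04755 → V = 1.213 m/s; Re = 1.801e+04; f → 0.04756
Converged (Δf/f < 1%). With the final f = 0.04756: V = √(2·3.27e+05·0.0243/(0.04756·286·794)) = 1.213 m/s.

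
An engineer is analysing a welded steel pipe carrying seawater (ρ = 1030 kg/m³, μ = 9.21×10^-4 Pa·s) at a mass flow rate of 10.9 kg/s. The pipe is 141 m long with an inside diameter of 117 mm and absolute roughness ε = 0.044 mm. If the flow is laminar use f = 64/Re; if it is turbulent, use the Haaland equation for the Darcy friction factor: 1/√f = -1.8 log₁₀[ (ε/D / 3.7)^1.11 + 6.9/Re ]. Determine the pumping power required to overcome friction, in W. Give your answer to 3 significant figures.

P ≈ 120 W

A = πD²/4 = π(0.117)²/4 = 0.01075 m²; mean velocity V = ṁ/(ρA) = 10.9/(1030 · 0.01075) = 0.9843 m/s.
Reynolds number Re = ρVD/μ = 1030 · 0.9843 · 0.117 / 0.000921 = 1.288e+05.
Re > 4000 → turbulent. Relative roughness ε/D = 4.4e-05/0.117 = 0.000376. Haaland: 1/√f = -1.8 log₁₀[(0.000376/3.7)^1.11 + 6.9/1.288e+05] = -1.8 log₁₀[3.7e-05 + 5.36e-05] = 7.278, so f = 0.01888.
Darcy-Weisbach: ΔP = f(L/D)(ρV²/2) = 0.01888·(141/0.117)·(1030·0.9843²/2) = 0.01888·1205·499 = 1.135e+04 Pa.
Q = ṁ/ρ = 10.9/1030 = 0.01058 m³/s.
Pumping power P = QΔP = 0.01058·1.135e+04 = 120.1 W = 120 W.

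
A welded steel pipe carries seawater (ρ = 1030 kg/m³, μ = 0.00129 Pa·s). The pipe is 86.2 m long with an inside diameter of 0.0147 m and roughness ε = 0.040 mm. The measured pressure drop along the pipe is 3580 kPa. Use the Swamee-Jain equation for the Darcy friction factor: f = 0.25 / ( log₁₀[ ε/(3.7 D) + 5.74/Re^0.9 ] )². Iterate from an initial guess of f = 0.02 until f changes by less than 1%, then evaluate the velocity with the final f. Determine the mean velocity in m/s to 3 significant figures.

V ≈ 6.57 m/s

Rearranging Darcy-Weisbach: V = √(2·ΔP·D/(f·L·ρ)). With ε/D = 4e-05/0.0147 = 0.00272, iterate starting from f = 0.02:
  f = 0.02 → V = √(2·3.58e+06·0.0147/(0.02·86.2·1030)) = 7.699 m/s; Re = ρVD/μ = 9.036e+04; f → 0.02724
  f = 0.02724 → V = 6.597 m/s; Re = 7.743e+04; f → 0.02748
Converged (Δf/f < 1%). With the final f = 0.02748: V = √(2·3.58e+06·0.0147/(0.02748·86.2·1030)) = 6.567 m/s.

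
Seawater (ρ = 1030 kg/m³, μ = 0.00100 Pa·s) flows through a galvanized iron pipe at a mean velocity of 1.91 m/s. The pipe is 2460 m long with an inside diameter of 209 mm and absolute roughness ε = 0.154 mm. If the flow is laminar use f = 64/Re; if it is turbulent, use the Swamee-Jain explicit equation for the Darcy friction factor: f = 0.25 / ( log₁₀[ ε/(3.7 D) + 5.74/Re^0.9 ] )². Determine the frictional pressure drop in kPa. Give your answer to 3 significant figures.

ΔP ≈ 426 kPa

Reynolds number Re = ρVD/μ = 1030 · 1.91 · 0.209 / 0.001 = 4.112e+05.
Re > 4000 → turbulent. Relative roughness ε/D = 0.000154/0.209 = 0.000737. Swamee-Jain: f = 0.25/(log₁₀[0.000737/3.7 + 5.74/4.112e+05^0.9])² = 0.25/(log₁₀[0.000199 + 5.09e-05])² = 0.25/(-3.602)² = 0.01927.
Darcy-Weisbach: ΔP = f(L/D)(ρV²/2) = 0.01927·(2460/0.209)·(1030·1.91²/2) = 0.01927·1.177e+04·1879 = 4.261e+05 Pa.
ΔP = 4.261e+05 Pa = 426 kPa.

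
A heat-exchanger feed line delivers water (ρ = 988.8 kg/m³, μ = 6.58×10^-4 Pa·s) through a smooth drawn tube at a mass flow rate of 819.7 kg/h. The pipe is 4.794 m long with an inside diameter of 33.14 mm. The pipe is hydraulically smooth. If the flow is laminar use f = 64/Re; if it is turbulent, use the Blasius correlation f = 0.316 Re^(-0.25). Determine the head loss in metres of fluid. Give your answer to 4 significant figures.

h_f ≈ 0.01546 m

ṁ = 819.7 kg/h = 819.7/3600 = 0.2277 kg/s.
A = πD²/4 = π(0.03314)²/4 = 0.0008626 m²; mean velocity V = ṁ/(ρA) = 0.2277/(988.8 · 0.0008626) = 0.267 m/s.
Reynolds number Re = ρVD/μ = 988.8 · 0.267 · 0.03314 / 0.000658 = 1.329e+04.
Re > 4000 → turbulent. Smooth-pipe (Blasius): f = 0.316 Re^(-0.25) = 0.316/(1.329e+04)^0.25 = 0.02943.
Darcy-Weisbach: ΔP = f(L/D)(ρV²/2) = 0.02943·(4.794/0.03314)·(988.8·0.267²/2) = 0.02943·144.7·35.24 = 150 Pa.
Head loss h_f = ΔP/(ρg) = 150/(988.8·9.81) = 0.01546 m.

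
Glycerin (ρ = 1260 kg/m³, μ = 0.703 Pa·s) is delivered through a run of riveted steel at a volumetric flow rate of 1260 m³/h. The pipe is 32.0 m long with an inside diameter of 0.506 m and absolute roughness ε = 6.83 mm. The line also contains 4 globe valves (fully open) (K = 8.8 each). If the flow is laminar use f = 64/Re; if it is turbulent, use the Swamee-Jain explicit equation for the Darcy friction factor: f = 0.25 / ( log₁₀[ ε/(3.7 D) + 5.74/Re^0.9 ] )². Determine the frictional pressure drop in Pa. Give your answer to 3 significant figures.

Q = 1260 m³/h = 1260/3600 = 0.35 m³/s.
Cross-sectional area A = πD²/4 = π(0.506)²/4 = 0.2011 m²; mean velocity V = Q/A = 0.35/0.2011 = 1.741 m/s.
Reynolds number Re = ρVD/μ = 1260 · 1.741 · 0.506 / 0.703 = 1578.
Re < 2300 → laminar flow, so f = 64/Re = 64/1578 = 0.04054 (the turbulent correlation is not needed).
Total minor-loss coefficient ΣK = 4·8.8 = 35.2.
ΔP = [f·L/D + ΣK]·(ρV²/2) = [0.04054·32/0.506 + 35.2]·(1260·1.741²/2) = [2.564 + 35.2]·1909 = 7.207e+04 Pa.

ΔP ≈ 72100 Pa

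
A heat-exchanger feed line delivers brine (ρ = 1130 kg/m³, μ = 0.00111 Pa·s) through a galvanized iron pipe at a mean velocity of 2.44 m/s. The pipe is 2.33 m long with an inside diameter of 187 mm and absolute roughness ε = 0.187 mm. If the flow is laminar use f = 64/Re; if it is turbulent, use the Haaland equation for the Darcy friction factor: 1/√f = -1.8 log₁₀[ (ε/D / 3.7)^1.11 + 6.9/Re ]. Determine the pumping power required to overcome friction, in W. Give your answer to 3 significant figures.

Reynolds number Re = ρVD/μ = 1130 · 2.44 · 0.187 / 0.00111 = 4.645e+05.
Re > 4000 → turbulent. Relative roughness ε/D = 0.000187/0.187 = 0.001. Haaland: 1/√f = -1.8 log₁₀[(0.001/3.7)^1.11 + 6.9/4.645e+05] = -1.8 log₁₀[0.000109 + 1.49e-05] = 7.03, so f = 0.02024.
Darcy-Weisbach: ΔP = f(L/D)(ρV²/2) = 0.02024·(2.33/0.187)·(1130·2.44²/2) = 0.02024·12.46·3364 = 848.1 Pa.
Q = V·A = 2.44·0.02746 = 0.06701 m³/s.
Pumping power P = QΔP = 0.06701·848.1 = 56.84 W = 56.8 W.

P ≈ 56.8 W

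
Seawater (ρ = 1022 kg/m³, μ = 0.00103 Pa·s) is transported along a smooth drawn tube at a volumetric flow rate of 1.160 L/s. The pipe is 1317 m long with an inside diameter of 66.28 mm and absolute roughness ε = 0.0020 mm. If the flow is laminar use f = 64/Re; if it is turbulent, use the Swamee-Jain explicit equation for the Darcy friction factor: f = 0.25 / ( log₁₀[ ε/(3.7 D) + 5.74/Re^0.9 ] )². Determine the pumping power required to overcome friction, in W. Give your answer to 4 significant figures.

Q = 1.160 L/s = 1.160/1000 = 0.00116 m³/s.
Cross-sectional area A = πD²/4 = π(0.06628)²/4 = 0.00345 m²; mean velocity V = Q/A = 0.00116/0.00345 = 0.3362 m/s.
Reynolds number Re = ρVD/μ = 1022 · 0.3362 · 0.06628 / 0.00103 = 2.211e+04.
Re > 4000 → turbulent. Relative roughness ε/D = 2e-06/0.06628 = 3.02e-05. Swamee-Jain: f = 0.25/(log₁₀[3.02e-05/3.7 + 5.74/2.211e+04^0.9])² = 0.25/(log₁₀[8.16e-06 + 0.000706])² = 0.25/(-3.146)² = 0.02526.
Darcy-Weisbach: ΔP = f(L/D)(ρV²/2) = 0.02526·(1317/0.06628)·(1022·0.3362²/2) = 0.02526·1.987e+04·57.76 = 2.899e+04 Pa.
Pumping power P = QΔP = 0.00116·2.899e+04 = 33.624 W = 33.62 W.

P ≈ 33.62 W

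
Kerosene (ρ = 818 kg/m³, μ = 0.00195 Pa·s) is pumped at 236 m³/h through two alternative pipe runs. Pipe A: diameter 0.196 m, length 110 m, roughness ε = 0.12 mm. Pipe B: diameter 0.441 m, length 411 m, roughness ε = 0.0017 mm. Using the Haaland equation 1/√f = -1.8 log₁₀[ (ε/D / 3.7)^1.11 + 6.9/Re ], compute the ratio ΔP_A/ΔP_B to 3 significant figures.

ΔP_A/ΔP_B ≈ 16.0

Pipe A: V = Q/A = 0.06556/0.03017 = 2.173 m/s; Re = 1.786e+05; ε/D = 0.000612; Haaland → f = 0.01938; ΔP_A = f(L/D)(ρV²/2) = 2.1e+04 Pa.
Pipe B: V = Q/A = 0.06556/0.1527 = 0.4292 m/s; Re = 7.94e+04; ε/D = 3.85e-06; Haaland → f = 0.01873; ΔP_B = f(L/D)(ρV²/2) = 1315 Pa.
ΔP_A/ΔP_B = 2.1e+04/1315 = 16.0.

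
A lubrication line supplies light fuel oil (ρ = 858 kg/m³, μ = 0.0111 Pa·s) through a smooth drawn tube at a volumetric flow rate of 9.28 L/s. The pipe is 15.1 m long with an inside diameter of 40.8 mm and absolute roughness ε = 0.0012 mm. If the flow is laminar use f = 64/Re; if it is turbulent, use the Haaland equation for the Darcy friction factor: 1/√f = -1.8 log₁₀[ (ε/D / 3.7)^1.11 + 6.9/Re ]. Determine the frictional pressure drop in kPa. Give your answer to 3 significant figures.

ΔP ≈ 201 kPa

Q = 9.28 L/s = 9.28/1000 = 0.00928 m³/s.
Cross-sectional area A = πD²/4 = π(0.0408)²/4 = 0.001307 m²; mean velocity V = Q/A = 0.00928/0.001307 = 7.098 m/s.
Reynolds number Re = ρVD/μ = 858 · 7.098 · 0.0408 / 0.0111 = 2.239e+04.
Re > 4000 → turbulent. Relative roughness ε/D = 1.2e-06/0.0408 = 2.94e-05. Haaland: 1/√f = -1.8 log₁₀[(2.94e-05/3.7)^1.11 + 6.9/2.239e+04] = -1.8 log₁₀[2.18e-06 + 0.000308] = 6.314, so f = 0.02508.
Darcy-Weisbach: ΔP = f(L/D)(ρV²/2) = 0.02508·(15.1/0.0408)·(858·7.098²/2) = 0.02508·370.1·2.161e+04 = 2.006e+05 Pa.
ΔP = 2.006e+05 Pa = 201 kPa.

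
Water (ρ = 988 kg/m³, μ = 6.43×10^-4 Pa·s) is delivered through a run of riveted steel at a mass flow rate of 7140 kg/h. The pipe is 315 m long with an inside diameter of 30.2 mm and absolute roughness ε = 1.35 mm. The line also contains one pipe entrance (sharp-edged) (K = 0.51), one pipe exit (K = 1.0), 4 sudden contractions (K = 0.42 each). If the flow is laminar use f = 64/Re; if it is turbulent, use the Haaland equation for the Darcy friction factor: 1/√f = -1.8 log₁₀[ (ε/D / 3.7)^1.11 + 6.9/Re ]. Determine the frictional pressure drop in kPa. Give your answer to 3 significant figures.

ΔP ≈ 2780 kPa

ṁ = 7140 kg/h = 7140/3600 = 1.983 kg/s.
A = πD²/4 = π(0.0302)²/4 = 0.0007163 m²; mean velocity V = ṁ/(ρA) = 1.983/(988 · 0.0007163) = 2.802 m/s.
Reynolds number Re = ρVD/μ = 988 · 2.802 · 0.0302 / 0.000643 = 1.3e+05.
Re > 4000 → turbulent. Relative roughness ε/D = 0.00135/0.0302 = 0.0447. Haaland: 1/√f = -1.8 log₁₀[(0.0447/3.7)^1.11 + 6.9/1.3e+05] = -1.8 log₁₀[0.00743 + 5.31e-05] = 3.826, so f = 0.0683.
Total minor-loss coefficient ΣK = 1·0.51 + 1·1 + 4·0.42 = 3.19.
ΔP = [f·L/D + ΣK]·(ρV²/2) = [0.0683·315/0.0302 + 3.19]·(988·2.802²/2) = [712.4 + 3.19]·3880 = 2.776e+06 Pa.
ΔP = 2.776e+06 Pa = 2780 kPa.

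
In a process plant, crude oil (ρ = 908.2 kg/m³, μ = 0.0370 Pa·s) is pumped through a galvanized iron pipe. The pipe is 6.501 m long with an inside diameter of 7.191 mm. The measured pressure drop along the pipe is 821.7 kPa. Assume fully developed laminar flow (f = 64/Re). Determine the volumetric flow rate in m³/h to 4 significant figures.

For laminar flow, f = 64/Re with Re = ρVD/μ, so Darcy-Weisbach reduces to ΔP = 32μLV/D². Solving for V: V = ΔP·D²/(32μL) = 8.217e+05·(0.007191)²/(32·0.037·6.501) = 5.52 m/s.
Check: Re = ρVD/μ = 908.2·5.52·0.007191/0.037 = 974.4 < 2300, so the laminar assumption holds.
Q = V·A = 5.52·(π/4·0.007191²) = 0.0002242 m³/s = 0.8071 m³/h.

Q ≈ 0.8071 m³/h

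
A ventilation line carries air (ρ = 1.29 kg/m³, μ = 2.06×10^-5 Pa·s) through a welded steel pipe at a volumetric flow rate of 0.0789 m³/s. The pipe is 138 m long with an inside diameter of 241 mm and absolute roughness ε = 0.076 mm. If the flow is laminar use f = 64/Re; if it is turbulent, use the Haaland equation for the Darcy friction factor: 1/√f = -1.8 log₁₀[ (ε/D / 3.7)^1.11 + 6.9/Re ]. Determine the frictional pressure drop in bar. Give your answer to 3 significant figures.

ΔP ≈ 2.74×10^-4 bar

Cross-sectional area A = πD²/4 = π(0.241)²/4 = 0.04562 m²; mean velocity V = Q/A = 0.0789/0.04562 = 1.73 m/s.
Reynolds number Re = ρVD/μ = 1.29 · 1.73 · 0.241 / 2.06e-05 = 2.61e+04.
Re > 4000 → turbulent. Relative roughness ε/D = 7.6e-05/0.241 = 0.000315. Haaland: 1/√f = -1.8 log₁₀[(0.000315/3.7)^1.11 + 6.9/2.61e+04] = -1.8 log₁₀[3.04e-05 + 0.000264] = 6.355, so f = 0.02476.
Darcy-Weisbach: ΔP = f(L/D)(ρV²/2) = 0.02476·(138/0.241)·(1.29·1.73²/2) = 0.02476·572.6·1.93 = 27.36 Pa.
ΔP = 27.36 Pa = 2.74×10^-4 bar.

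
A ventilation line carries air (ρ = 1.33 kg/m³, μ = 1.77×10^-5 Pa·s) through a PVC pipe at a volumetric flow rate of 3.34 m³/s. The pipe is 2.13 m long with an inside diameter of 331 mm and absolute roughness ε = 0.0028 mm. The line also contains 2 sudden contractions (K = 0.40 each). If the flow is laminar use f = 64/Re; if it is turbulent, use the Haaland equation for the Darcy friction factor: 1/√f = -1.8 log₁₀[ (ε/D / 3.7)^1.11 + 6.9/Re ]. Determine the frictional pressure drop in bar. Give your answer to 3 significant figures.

ΔP ≈ 0.00878 bar

Cross-sectional area A = πD²/4 = π(0.331)²/4 = 0.08605 m²; mean velocity V = Q/A = 3.34/0.08605 = 38.82 m/s.
Reynolds number Re = ρVD/μ = 1.33 · 38.82 · 0.331 / 1.77e-05 = 9.654e+05.
Re > 4000 → turbulent. Relative roughness ε/D = 2.8e-06/0.331 = 8.46e-06. Haaland: 1/√f = -1.8 log₁₀[(8.46e-06/3.7)^1.11 + 6.9/9.654e+05] = -1.8 log₁₀[5.48e-07 + 7.15e-06] = 9.205, so f = 0.0118.
Total minor-loss coefficient ΣK = 2·0.4 = 0.8.
ΔP = [f·L/D + ΣK]·(ρV²/2) = [0.0118·2.13/0.331 + 0.8]·(1.33·38.82²/2) = [0.07595 + 0.8]·1002 = 877.6 Pa.
ΔP = 877.6 Pa = 0.00878 bar.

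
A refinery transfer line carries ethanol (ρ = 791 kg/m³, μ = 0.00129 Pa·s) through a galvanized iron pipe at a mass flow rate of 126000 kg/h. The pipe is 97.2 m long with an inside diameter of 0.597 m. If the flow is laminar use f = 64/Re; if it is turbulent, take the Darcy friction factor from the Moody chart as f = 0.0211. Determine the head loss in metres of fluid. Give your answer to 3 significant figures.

ṁ = 126000 kg/h = 126000/3600 = 35 kg/s.
A = πD²/4 = π(0.597)²/4 = 0.2799 m²; mean velocity V = ṁ/(ρA) = 35/(791 · 0.2799) = 0.1581 m/s.
Reynolds number Re = ρVD/μ = 791 · 0.1581 · 0.597 / 0.00129 = 5.786e+04.
Re > 4000 → turbulent; use the Moody-chart value f = 0.0211.
Darcy-Weisbach: ΔP = f(L/D)(ρV²/2) = 0.0211·(97.2/0.597)·(791·0.1581²/2) = 0.0211·162.8·9.882 = 33.95 Pa.
Head loss h_f = ΔP/(ρg) = 33.95/(791·9.81) = 0.00438 m.

h_f ≈ 0.00438 m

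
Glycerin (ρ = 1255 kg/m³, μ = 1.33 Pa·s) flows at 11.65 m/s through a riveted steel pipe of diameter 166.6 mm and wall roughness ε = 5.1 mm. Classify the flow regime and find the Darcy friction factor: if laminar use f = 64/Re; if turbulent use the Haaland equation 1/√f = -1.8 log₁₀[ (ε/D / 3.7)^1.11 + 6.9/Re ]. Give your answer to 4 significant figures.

f ≈ 0.03495

Re = ρVD/μ = 1255·11.65·0.1666/1.33 = 1831.
Re < 2300 → laminar, so f = 64/Re = 0.03495 (roughness is irrelevant in laminar flow).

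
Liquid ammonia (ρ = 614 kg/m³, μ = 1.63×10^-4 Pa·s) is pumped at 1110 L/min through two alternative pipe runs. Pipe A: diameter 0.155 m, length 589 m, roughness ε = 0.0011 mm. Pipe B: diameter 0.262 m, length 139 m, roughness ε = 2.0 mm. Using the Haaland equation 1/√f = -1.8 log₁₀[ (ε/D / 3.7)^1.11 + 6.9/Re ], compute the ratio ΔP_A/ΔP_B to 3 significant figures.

Pipe A: V = Q/A = 0.0185/0.01887 = 0.9804 m/s; Re = 5.724e+05; ε/D = 7.1e-06; Haaland → f = 0.01284; ΔP_A = f(L/D)(ρV²/2) = 1.44e+04 Pa.
Pipe B: V = Q/A = 0.0185/0.05391 = 0.3431 m/s; Re = 3.387e+05; ε/D = 0.00763; Haaland → f = 0.03493; ΔP_B = f(L/D)(ρV²/2) = 669.9 Pa.
ΔP_A/ΔP_B = 1.44e+04/669.9 = 21.5.

ΔP_A/ΔP_B ≈ 21.5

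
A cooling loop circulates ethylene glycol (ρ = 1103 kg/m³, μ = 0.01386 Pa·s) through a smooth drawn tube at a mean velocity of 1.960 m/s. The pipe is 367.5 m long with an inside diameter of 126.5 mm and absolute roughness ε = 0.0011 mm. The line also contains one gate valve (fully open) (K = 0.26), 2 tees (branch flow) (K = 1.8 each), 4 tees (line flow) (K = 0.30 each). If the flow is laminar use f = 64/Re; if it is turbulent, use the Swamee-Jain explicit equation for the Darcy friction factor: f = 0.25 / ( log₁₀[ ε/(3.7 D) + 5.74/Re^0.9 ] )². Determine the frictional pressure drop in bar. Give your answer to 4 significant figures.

ΔP ≈ 1.703 bar

Reynolds number Re = ρVD/μ = 1103 · 1.96 · 0.1265 / 0.0139 = 1.973e+04.
Re > 4000 → turbulent. Relative roughness ε/D = 1.1e-06/0.1265 = 8.7e-06. Swamee-Jain: f = 0.25/(log₁₀[8.7e-06/3.7 + 5.74/1.973e+04^0.9])² = 0.25/(log₁₀[2.35e-06 + 0.000782])² = 0.25/(-3.105)² = 0.02592.
Total minor-loss coefficient ΣK = 1·0.26 + 2·1.8 + 4·0.3 = 5.06.
ΔP = [f·L/D + ΣK]·(ρV²/2) = [0.02592·367.5/0.1265 + 5.06]·(1103·1.96²/2) = [75.31 + 5.06]·2119 = 1.703e+05 Pa.
ΔP = 1.703e+05 Pa = 1.703 bar.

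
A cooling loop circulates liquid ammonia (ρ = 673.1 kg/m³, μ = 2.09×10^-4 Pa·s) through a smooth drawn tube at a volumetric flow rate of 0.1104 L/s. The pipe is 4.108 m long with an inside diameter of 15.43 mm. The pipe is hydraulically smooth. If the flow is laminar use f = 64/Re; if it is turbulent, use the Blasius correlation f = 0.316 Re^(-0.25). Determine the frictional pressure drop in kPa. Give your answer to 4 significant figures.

ΔP ≈ 0.7541 kPa

Q = 0.1104 L/s = 0.1104/1000 = 0.0001104 m³/s.
Cross-sectional area A = πD²/4 = π(0.01543)²/4 = 0.000187 m²; mean velocity V = Q/A = 0.0001104/0.000187 = 0.5904 m/s.
Reynolds number Re = ρVD/μ = 673.1 · 0.5904 · 0.01543 / 0.000209 = 2.934e+04.
Re > 4000 → turbulent. Smooth-pipe (Blasius): f = 0.316 Re^(-0.25) = 0.316/(2.934e+04)^0.25 = 0.02414.
Darcy-Weisbach: ΔP = f(L/D)(ρV²/2) = 0.02414·(4.108/0.01543)·(673.1·0.5904²/2) = 0.02414·266.2·117.3 = 754.1 Pa.
ΔP = 754.1 Pa = 0.7541 kPa.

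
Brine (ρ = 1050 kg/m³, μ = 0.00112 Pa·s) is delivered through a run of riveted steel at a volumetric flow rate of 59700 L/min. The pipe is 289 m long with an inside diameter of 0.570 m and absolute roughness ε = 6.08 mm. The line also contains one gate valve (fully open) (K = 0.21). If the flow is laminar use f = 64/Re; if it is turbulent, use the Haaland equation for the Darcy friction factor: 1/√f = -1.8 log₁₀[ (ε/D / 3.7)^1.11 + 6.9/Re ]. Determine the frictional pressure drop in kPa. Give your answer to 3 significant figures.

Q = 59700 L/min = 59700/60000 = 0.995 m³/s.
Cross-sectional area A = πD²/4 = π(0.57)²/4 = 0.2552 m²; mean velocity V = Q/A = 0.995/0.2552 = 3.899 m/s.
Reynolds number Re = ρVD/μ = 1050 · 3.899 · 0.57 / 0.00112 = 2.084e+06.
Re > 4000 → turbulent. Relative roughness ε/D = 0.00608/0.57 = 0.0107. Haaland: 1/√f = -1.8 log₁₀[(0.0107/3.7)^1.11 + 6.9/2.084e+06] = -1.8 log₁₀[0.00151 + 3.31e-06] = 5.074, so f = 0.03885.
Total minor-loss coefficient ΣK = 1·0.21 = 0.21.
ΔP = [f·L/D + ΣK]·(ρV²/2) = [0.03885·289/0.57 + 0.21]·(1050·3.899²/2) = [19.7 + 0.21]·7982 = 1.589e+05 Pa.
ΔP = 1.589e+05 Pa = 159 kPa.

ΔP ≈ 159 kPa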